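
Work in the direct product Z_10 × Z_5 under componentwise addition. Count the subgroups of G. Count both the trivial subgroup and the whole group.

16

|G| = 50, so by Lagrange every subgroup order divides 50. Divisors: 1, 2, 5, 10, 25, 50.
Subgroups by order — order 1: 1; order 2: 1; order 5: 6; order 10: 6; order 25: 1; order 50: 1.
Total: 1 + 1 + 6 + 6 + 1 + 1 = 16.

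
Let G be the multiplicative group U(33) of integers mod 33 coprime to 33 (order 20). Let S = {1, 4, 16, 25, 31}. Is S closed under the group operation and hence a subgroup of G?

|S| = 5 divides |G| = 20, consistent with Lagrange.
S contains the identity, every element's inverse is in S, and S is closed under ·: it is a subgroup.
In fact S = ⟨16⟩.

Yes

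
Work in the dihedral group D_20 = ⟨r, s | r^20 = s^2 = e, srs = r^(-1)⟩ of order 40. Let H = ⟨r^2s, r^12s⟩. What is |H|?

4

|⟨r^2s⟩| = 2 and |⟨r^12s⟩| = 2, so |H| is a multiple of lcm(2, 2) = 2 and divides |G| = 40.
Closing under the operation: H = {e, r^10, r^2s, r^12s}, so |H| = 4.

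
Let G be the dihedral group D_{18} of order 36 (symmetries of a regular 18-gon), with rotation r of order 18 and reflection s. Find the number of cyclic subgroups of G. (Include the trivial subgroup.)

A cyclic subgroup of order d is generated by each of its φ(d) elements of order d, so the cyclic subgroups of order d number (#elements of order d)/φ(d).
Cyclic subgroups by order — order 1: 1; order 2: 19; order 3: 1; order 6: 1; order 9: 1; order 18: 1.
Total: 24.

24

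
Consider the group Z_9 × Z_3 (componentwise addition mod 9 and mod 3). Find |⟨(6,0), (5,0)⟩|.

9

|⟨(6,0)⟩| = 3 and |⟨(5,0)⟩| = 9, so |H| is a multiple of lcm(3, 9) = 9 and divides |G| = 27.
Closing under the operation: H = {(0,0), (1,0), (2,0), (3,0), (4,0), (5,0), (6,0), (7,0), (8,0)}, so |H| = 9.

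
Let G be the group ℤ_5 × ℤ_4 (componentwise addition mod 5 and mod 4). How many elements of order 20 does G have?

An element (a,b) has order lcm(ord(a), ord(b)); count pairs with lcm equal to 20.
Enumerating gives 8 such elements.

8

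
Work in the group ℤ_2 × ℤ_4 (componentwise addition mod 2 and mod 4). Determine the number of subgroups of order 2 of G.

|G| = 8 and 2 | 8, so subgroups of order 2 are possible by Lagrange.
The subgroups of order 2 are: {(0,0), (0,2)}; {(0,0), (1,0)}; {(0,0), (1,2)}.
So G has 3 subgroups of order 2.

3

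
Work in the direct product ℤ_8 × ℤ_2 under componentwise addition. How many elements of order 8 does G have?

An element (a,b) has order lcm(ord(a), ord(b)); count pairs with lcm equal to 8.
Enumerating gives 8 such elements.

8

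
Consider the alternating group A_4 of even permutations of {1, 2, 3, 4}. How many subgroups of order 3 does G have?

4

|G| = 12 and 3 | 12, so subgroups of order 3 are possible by Lagrange.
The subgroups of order 3 are: {e, (1 2 3), (1 3 2)}; {e, (1 2 4), (1 4 2)}; {e, (1 3 4), (1 4 3)}; {e, (2 3 4), (2 4 3)}.
So G has 4 subgroups of order 3.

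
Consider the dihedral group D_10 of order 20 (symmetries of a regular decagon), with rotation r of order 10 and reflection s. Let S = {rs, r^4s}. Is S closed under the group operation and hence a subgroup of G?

No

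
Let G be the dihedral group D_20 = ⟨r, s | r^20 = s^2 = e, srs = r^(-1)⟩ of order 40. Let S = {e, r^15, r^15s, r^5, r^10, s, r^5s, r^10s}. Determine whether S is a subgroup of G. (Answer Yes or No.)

|S| = 8 divides |G| = 40, consistent with Lagrange.
S contains the identity, every element's inverse is in S, and S is closed under ·: it is a subgroup.

Yes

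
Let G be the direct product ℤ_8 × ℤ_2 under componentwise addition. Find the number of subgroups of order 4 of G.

3

|G| = 16 and 4 | 16, so subgroups of order 4 are possible by Lagrange.
The subgroups of order 4 are: {(0,0), (0,1), (4,0), (4,1)}; {(0,0), (2,0), (4,0), (6,0)}; {(0,0), (2,1), (4,0), (6,1)}.
So G has 3 subgroups of order 4.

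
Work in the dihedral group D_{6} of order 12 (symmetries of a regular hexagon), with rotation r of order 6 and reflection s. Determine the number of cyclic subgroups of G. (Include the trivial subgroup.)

10

A cyclic subgroup of order d is generated by each of its φ(d) elements of order d, so the cyclic subgroups of order d number (#elements of order d)/φ(d).
Cyclic subgroups by order — order 1: 1; order 2: 7; order 3: 1; order 6: 1.
Total: 10.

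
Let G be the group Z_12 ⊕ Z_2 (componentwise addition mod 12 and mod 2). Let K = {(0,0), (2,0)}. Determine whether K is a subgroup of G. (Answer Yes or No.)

(2,0) ∈ K but its inverse (10,0) ∉ K, so K is not a subgroup.

No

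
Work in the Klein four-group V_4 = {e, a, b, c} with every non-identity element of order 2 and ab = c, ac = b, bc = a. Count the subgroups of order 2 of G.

3

|G| = 4 and 2 | 4, so subgroups of order 2 are possible by Lagrange.
The subgroups of order 2 are: {e, a}; {e, b}; {e, c}.
So G has 3 subgroups of order 2.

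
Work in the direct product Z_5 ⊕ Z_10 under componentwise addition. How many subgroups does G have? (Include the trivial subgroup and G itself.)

16

|G| = 50, so by Lagrange every subgroup order divides 50. Divisors: 1, 2, 5, 10, 25, 50.
Subgroups by order — order 1: 1; order 2: 1; order 5: 6; order 10: 6; order 25: 1; order 50: 1.
Total: 1 + 1 + 6 + 6 + 1 + 1 = 16.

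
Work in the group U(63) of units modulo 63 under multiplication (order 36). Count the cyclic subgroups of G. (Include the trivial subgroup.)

20

Group the elements of G by the cyclic subgroup they generate; each cyclic subgroup of order d accounts for φ(d) elements.
Cyclic subgroups by order — order 1: 1; order 2: 3; order 3: 4; order 6: 12.
Total: 20.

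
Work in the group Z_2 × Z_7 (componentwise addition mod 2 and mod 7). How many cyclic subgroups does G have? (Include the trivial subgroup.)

4

Each element a generates a cyclic subgroup ⟨a⟩; distinct elements may generate the same one (a cyclic group of order d has φ(d) generators).
Cyclic subgroups by order — order 1: 1; order 2: 1; order 7: 1; order 14: 1.
Total: 4.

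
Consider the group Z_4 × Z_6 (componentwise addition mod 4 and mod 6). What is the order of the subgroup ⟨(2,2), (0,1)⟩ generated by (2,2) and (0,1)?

12

|⟨(2,2)⟩| = 6 and |⟨(0,1)⟩| = 6, so |H| is a multiple of lcm(6, 6) = 6 and divides |G| = 24.
Closing under the operation: H = {(0,0), (0,1), (0,2), (0,3), (0,4), (0,5), (2,0), (2,1), (2,2), (2,3), (2,4), (2,5)}, so |H| = 12.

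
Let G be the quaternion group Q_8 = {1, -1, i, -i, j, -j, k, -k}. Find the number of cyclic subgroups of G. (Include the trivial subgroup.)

5

Group the elements of G by the cyclic subgroup they generate; each cyclic subgroup of order d accounts for φ(d) elements.
Cyclic subgroups by order — order 1: 1; order 2: 1; order 4: 3.
Total: 5.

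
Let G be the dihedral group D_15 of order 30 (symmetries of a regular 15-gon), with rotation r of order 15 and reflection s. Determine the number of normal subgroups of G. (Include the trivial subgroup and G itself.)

G has 28 subgroups. Checking conjugation-invariance by order — order 1: 1/1 normal; order 2: 0/15 normal; order 3: 1/1 normal; order 5: 1/1 normal; order 6: 0/5 normal; order 10: 0/3 normal; order 15: 1/1 normal; order 30: 1/1 normal.
Total normal subgroups: 5.

5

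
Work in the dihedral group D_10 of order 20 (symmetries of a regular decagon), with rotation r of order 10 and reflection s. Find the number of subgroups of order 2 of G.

11

|G| = 20 and 2 | 20, so subgroups of order 2 are possible by Lagrange.
The subgroups of order 2 are: {e, r^2s}; {e, r^3s}; {e, r^4s}; {e, r^5}; … (11 in all).
So G has 11 subgroups of order 2.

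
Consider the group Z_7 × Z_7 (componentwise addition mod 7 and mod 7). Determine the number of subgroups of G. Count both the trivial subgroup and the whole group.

|G| = 49, so by Lagrange every subgroup order divides 49. Divisors: 1, 7, 49.
Subgroups by order — order 1: 1; order 7: 8; order 49: 1.
Total: 1 + 8 + 1 = 10.

10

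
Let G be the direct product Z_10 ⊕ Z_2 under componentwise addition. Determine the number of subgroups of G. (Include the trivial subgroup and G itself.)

|G| = 20, so by Lagrange every subgroup order divides 20. Divisors: 1, 2, 4, 5, 10, 20.
Subgroups by order — order 1: 1; order 2: 3; order 4: 1; order 5: 1; order 10: 3; order 20: 1.
Total: 1 + 3 + 1 + 1 + 3 + 1 = 10.

10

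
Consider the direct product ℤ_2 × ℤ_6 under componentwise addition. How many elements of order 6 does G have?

6

An element (a,b) has order lcm(ord(a), ord(b)); count pairs with lcm equal to 6.
Enumerating gives 6 such elements.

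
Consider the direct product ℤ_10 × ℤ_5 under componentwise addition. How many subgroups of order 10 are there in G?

6

|G| = 50 and 10 | 50, so subgroups of order 10 are possible by Lagrange.
The subgroups of order 10 are: {(0,0), (0,1), (0,2), (0,3), (0,4), (5,0), (5,1), (5,2), (5,3), (5,4)}; {(0,0), (1,0), (2,0), (3,0), (4,0), (5,0), (6,0), (7,0), (8,0), (9,0)}; {(0,0), (1,1), (2,2), (3,3), (4,4), (5,0), (6,1), (7,2), (8,3), (9,4)}; {(0,0), (1,2), (2,4), (3,1), (4,3), (5,0), (6,2), (7,4), (8,1), (9,3)}; … (6 in all).
So G has 6 subgroups of order 10.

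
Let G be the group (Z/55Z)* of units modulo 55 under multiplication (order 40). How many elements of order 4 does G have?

The elements of order 4 are: 12, 23, 32, 43.
That's 4.

4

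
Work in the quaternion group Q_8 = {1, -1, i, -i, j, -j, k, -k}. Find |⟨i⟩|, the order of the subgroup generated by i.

Computing powers of i: the smallest k with (i)^k = e is k = 4.

4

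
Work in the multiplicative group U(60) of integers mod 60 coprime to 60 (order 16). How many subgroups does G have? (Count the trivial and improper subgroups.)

|G| = 16, so by Lagrange every subgroup order divides 16. Divisors: 1, 2, 4, 8, 16.
Subgroups by order — order 1: 1; order 2: 7; order 4: 11; order 8: 7; order 16: 1.
Total: 1 + 7 + 11 + 7 + 1 = 27.

27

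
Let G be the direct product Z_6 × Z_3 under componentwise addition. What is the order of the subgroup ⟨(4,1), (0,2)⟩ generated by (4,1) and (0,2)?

|⟨(4,1)⟩| = 3 and |⟨(0,2)⟩| = 3, so |H| is a multiple of lcm(3, 3) = 3 and divides |G| = 18.
Closing under the operation: H = {(0,0), (0,1), (0,2), (2,0), (2,1), (2,2), (4,0), (4,1), (4,2)}, so |H| = 9.

9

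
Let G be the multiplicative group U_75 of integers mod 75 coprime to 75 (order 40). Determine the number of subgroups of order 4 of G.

|G| = 40 and 4 | 40, so subgroups of order 4 are possible by Lagrange.
The subgroups of order 4 are: {1, 26, 49, 74}; {1, 32, 49, 68}; {1, 7, 43, 49}.
So G has 3 subgroups of order 4.

3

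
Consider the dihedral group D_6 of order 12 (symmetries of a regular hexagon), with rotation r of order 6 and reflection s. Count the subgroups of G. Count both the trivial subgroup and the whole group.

16

|G| = 12, so by Lagrange every subgroup order divides 12. Divisors: 1, 2, 3, 4, 6, 12.
Subgroups by order — order 1: 1; order 2: 7; order 3: 1; order 4: 3; order 6: 3; order 12: 1.
Total: 1 + 7 + 1 + 3 + 3 + 1 = 16.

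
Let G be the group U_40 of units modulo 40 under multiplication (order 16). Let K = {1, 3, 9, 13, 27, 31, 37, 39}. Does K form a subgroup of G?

|K| = 8 divides |G| = 16, consistent with Lagrange.
K contains the identity, every element's inverse is in K, and K is closed under ·: it is a subgroup.

Yes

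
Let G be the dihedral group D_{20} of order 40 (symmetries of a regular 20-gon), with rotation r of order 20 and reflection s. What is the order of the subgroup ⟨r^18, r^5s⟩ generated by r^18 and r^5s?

|⟨r^18⟩| = 10 and |⟨r^5s⟩| = 2, so |H| is a multiple of lcm(10, 2) = 10 and divides |G| = 40.
Closing under the operation: H = {e, r^2, r^4, r^6, r^8, r^10, r^12, r^14, r^16, r^18, rs, r^3s, r^5s, r^7s, r^9s, r^11s, r^13s, r^15s, r^17s, r^19s}, so |H| = 20.

20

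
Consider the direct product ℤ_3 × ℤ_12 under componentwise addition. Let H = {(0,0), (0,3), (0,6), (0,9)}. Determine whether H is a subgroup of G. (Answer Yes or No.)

|H| = 4 divides |G| = 36, consistent with Lagrange.
H contains the identity, every element's inverse is in H, and H is closed under +: it is a subgroup.
In fact H = ⟨(0,3)⟩.

Yes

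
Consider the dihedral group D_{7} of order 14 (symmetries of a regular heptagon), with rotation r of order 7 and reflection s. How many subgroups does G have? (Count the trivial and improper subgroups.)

10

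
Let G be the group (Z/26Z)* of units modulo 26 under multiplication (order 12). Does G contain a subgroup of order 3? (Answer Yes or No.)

3 | 12. A subgroup of order 3 is {1, 3, 9}.

Yes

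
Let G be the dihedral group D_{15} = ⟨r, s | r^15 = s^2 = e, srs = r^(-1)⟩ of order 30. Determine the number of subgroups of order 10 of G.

3

|G| = 30 and 10 | 30, so subgroups of order 10 are possible by Lagrange.
The subgroups of order 10 are: {e, r^3, r^6, r^9, r^12, rs, r^4s, r^7s, r^10s, r^13s}; {e, r^3, r^6, r^9, r^12, r^2s, r^5s, r^8s, r^11s, r^14s}; {e, r^3, r^6, r^9, r^12, s, r^3s, r^6s, r^9s, r^12s}.
So G has 3 subgroups of order 10.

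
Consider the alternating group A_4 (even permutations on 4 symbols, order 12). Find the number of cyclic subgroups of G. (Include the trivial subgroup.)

A cyclic subgroup of order d is generated by each of its φ(d) elements of order d, so the cyclic subgroups of order d number (#elements of order d)/φ(d).
Cyclic subgroups by order — order 1: 1; order 2: 3; order 3: 4.
Total: 8.

8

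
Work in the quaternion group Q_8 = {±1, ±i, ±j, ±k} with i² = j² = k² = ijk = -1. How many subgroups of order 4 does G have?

3

|G| = 8 and 4 | 8, so subgroups of order 4 are possible by Lagrange.
The subgroups of order 4 are: {1, -1, i, -i}; {1, -1, j, -j}; {1, -1, k, -k}.
So G has 3 subgroups of order 4.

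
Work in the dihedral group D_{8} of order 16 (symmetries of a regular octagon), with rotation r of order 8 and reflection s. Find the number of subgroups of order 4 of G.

|G| = 16 and 4 | 16, so subgroups of order 4 are possible by Lagrange.
The subgroups of order 4 are: {e, r^2, r^4, r^6}; {e, r^4, r^2s, r^6s}; {e, r^4, r^3s, r^7s}; {e, r^4, s, r^4s}; … (5 in all).
So G has 5 subgroups of order 4.

5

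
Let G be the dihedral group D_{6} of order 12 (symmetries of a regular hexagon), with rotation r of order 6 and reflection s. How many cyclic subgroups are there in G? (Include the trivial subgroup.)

Each element a generates a cyclic subgroup ⟨a⟩; distinct elements may generate the same one (a cyclic group of order d has φ(d) generators).
Cyclic subgroups by order — order 1: 1; order 2: 7; order 3: 1; order 6: 1.
Total: 10.

10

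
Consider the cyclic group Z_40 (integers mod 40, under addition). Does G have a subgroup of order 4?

Yes

4 | 40. A subgroup of order 4 is {0, 10, 20, 30}.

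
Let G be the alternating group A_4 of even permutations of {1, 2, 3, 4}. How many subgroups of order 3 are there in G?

4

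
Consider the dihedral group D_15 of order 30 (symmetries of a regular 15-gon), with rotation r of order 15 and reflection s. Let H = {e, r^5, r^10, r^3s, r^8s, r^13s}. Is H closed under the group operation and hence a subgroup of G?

Yes

|H| = 6 divides |G| = 30, consistent with Lagrange.
H contains the identity, every element's inverse is in H, and H is closed under ·: it is a subgroup.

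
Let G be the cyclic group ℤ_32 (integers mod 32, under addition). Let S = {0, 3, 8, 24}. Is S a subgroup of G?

3 ∈ S but its inverse 29 ∉ S, so S is not a subgroup.

No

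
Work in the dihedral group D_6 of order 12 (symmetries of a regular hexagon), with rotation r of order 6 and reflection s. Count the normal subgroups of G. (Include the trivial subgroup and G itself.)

G has 16 subgroups. Checking conjugation-invariance by order — order 1: 1/1 normal; order 2: 1/7 normal; order 3: 1/1 normal; order 4: 0/3 normal; order 6: 3/3 normal; order 12: 1/1 normal.
Total normal subgroups: 7.

7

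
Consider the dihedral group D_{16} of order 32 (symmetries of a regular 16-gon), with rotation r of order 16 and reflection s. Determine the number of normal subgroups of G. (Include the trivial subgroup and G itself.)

8

G has 36 subgroups. Checking conjugation-invariance by order — order 1: 1/1 normal; order 2: 1/17 normal; order 4: 1/9 normal; order 8: 1/5 normal; order 16: 3/3 normal; order 32: 1/1 normal.
Total normal subgroups: 8.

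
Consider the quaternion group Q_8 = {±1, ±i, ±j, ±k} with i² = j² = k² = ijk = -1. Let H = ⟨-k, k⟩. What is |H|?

4

|⟨-k⟩| = 4 and |⟨k⟩| = 4, so |H| is a multiple of lcm(4, 4) = 4 and divides |G| = 8.
Closing under the operation: H = {1, -1, k, -k}, so |H| = 4.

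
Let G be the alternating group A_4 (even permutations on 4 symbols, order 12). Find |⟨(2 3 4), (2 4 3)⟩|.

|⟨(2 3 4)⟩| = 3 and |⟨(2 4 3)⟩| = 3, so |H| is a multiple of lcm(3, 3) = 3 and divides |G| = 12.
Closing under the operation: H = {e, (2 3 4), (2 4 3)}, so |H| = 3.

3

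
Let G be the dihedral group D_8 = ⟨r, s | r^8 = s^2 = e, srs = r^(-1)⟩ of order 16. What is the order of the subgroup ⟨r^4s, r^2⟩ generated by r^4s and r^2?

8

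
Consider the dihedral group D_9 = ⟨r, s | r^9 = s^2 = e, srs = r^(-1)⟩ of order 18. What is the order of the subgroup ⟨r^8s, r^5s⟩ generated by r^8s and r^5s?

|⟨r^8s⟩| = 2 and |⟨r^5s⟩| = 2, so |H| is a multiple of lcm(2, 2) = 2 and divides |G| = 18.
Closing under the operation: H = {e, r^3, r^6, r^2s, r^5s, r^8s}, so |H| = 6.

6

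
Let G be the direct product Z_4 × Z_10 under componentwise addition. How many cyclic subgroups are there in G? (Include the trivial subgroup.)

Group the elements of G by the cyclic subgroup they generate; each cyclic subgroup of order d accounts for φ(d) elements.
Cyclic subgroups by order — order 1: 1; order 2: 3; order 4: 2; order 5: 1; order 10: 3; order 20: 2.
Total: 12.

12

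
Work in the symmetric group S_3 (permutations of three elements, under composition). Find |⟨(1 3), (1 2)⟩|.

|⟨(1 3)⟩| = 2 and |⟨(1 2)⟩| = 2, so |H| is a multiple of lcm(2, 2) = 2 and divides |G| = 6.
Closing {(1 3), (1 2)} under the group operation gives all of G, so |H| = 6.

6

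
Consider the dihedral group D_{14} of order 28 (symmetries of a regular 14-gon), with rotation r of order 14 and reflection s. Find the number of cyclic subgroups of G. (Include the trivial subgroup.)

18

Each element a generates a cyclic subgroup ⟨a⟩; distinct elements may generate the same one (a cyclic group of order d has φ(d) generators).
Cyclic subgroups by order — order 1: 1; order 2: 15; order 7: 1; order 14: 1.
Total: 18.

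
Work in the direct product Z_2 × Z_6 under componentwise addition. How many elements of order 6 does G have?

An element (a,b) has order lcm(ord(a), ord(b)); count pairs with lcm equal to 6.
Enumerating gives 6 such elements.

6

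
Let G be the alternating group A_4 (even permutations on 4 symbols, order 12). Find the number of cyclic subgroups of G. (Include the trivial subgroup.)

Each element a generates a cyclic subgroup ⟨a⟩; distinct elements may generate the same one (a cyclic group of order d has φ(d) generators).
Cyclic subgroups by order — order 1: 1; order 2: 3; order 3: 4.
Total: 8.

8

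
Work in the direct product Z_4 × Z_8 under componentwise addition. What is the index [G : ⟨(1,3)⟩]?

4

|⟨(1,3)⟩| = 8 and |G| = 32.
By Lagrange, [G : H] = |G|/|H| = 32/8 = 4.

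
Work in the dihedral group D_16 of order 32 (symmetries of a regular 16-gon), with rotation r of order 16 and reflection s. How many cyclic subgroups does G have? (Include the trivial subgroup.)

21

Each element a generates a cyclic subgroup ⟨a⟩; distinct elements may generate the same one (a cyclic group of order d has φ(d) generators).
Cyclic subgroups by order — order 1: 1; order 2: 17; order 4: 1; order 8: 1; order 16: 1.
Total: 21.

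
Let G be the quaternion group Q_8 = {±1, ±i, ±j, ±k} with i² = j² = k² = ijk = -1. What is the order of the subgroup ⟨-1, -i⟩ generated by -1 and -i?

|⟨-1⟩| = 2 and |⟨-i⟩| = 4, so |H| is a multiple of lcm(2, 4) = 4 and divides |G| = 8.
Closing under the operation: H = {1, -1, i, -i}, so |H| = 4.

4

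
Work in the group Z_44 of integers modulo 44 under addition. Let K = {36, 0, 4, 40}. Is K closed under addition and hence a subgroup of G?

36 ∈ K but its inverse 8 ∉ K, so K is not a subgroup.

No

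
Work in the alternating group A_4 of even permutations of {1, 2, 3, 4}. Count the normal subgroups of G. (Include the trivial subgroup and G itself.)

G has 10 subgroups. Checking conjugation-invariance by order — order 1: 1/1 normal; order 2: 0/3 normal; order 3: 0/4 normal; order 4: 1/1 normal; order 12: 1/1 normal.
Total normal subgroups: 3.

3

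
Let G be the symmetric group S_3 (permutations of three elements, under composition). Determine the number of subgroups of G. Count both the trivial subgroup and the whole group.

|G| = 6, so by Lagrange every subgroup order divides 6. Divisors: 1, 2, 3, 6.
Subgroups by order — order 1: 1; order 2: 3; order 3: 1; order 6: 1.
Total: 1 + 3 + 1 + 1 = 6.

6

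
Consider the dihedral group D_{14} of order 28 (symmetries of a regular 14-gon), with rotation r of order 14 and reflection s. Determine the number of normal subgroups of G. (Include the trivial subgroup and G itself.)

G has 28 subgroups. Checking conjugation-invariance by order — order 1: 1/1 normal; order 2: 1/15 normal; order 4: 0/7 normal; order 7: 1/1 normal; order 14: 3/3 normal; order 28: 1/1 normal.
Total normal subgroups: 7.

7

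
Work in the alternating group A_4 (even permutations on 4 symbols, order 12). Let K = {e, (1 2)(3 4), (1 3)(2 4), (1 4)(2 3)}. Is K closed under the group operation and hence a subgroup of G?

|K| = 4 divides |G| = 12, consistent with Lagrange.
K contains the identity, every element's inverse is in K, and K is closed under ∘: it is a subgroup.

Yes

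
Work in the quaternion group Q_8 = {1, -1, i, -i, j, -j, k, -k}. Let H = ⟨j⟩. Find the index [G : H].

2

|⟨j⟩| = 4 and |G| = 8.
By Lagrange, [G : H] = |G|/|H| = 8/4 = 2.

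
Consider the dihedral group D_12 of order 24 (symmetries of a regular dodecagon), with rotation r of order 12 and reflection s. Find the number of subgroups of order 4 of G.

7

|G| = 24 and 4 | 24, so subgroups of order 4 are possible by Lagrange.
The subgroups of order 4 are: {e, r^6, r^4s, r^10s}; {e, r^6, r^5s, r^11s}; {e, r^6, r^2s, r^8s}; {e, r^3, r^6, r^9}; … (7 in all).
So G has 7 subgroups of order 4.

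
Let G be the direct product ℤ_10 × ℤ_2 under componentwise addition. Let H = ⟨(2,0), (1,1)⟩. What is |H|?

|⟨(2,0)⟩| = 5 and |⟨(1,1)⟩| = 10, so |H| is a multiple of lcm(5, 10) = 10 and divides |G| = 20.
Closing under the operation: H = {(0,0), (1,1), (2,0), (3,1), (4,0), (5,1), (6,0), (7,1), (8,0), (9,1)}, so |H| = 10.

10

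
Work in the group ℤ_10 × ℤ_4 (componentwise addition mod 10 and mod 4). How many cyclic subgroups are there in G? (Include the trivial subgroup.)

12

Group the elements of G by the cyclic subgroup they generate; each cyclic subgroup of order d accounts for φ(d) elements.
Cyclic subgroups by order — order 1: 1; order 2: 3; order 4: 2; order 5: 1; order 10: 3; order 20: 2.
Total: 12.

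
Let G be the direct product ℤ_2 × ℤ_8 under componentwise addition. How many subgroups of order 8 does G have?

3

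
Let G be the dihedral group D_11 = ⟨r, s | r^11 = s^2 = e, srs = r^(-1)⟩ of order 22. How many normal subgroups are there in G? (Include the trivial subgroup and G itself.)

3

G has 14 subgroups. Checking conjugation-invariance by order — order 1: 1/1 normal; order 2: 0/11 normal; order 11: 1/1 normal; order 22: 1/1 normal.
Total normal subgroups: 3.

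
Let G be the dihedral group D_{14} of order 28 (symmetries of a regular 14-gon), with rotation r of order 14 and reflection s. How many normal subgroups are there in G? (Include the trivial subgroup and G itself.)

7

G has 28 subgroups. Checking conjugation-invariance by order — order 1: 1/1 normal; order 2: 1/15 normal; order 4: 0/7 normal; order 7: 1/1 normal; order 14: 3/3 normal; order 28: 1/1 normal.
Total normal subgroups: 7.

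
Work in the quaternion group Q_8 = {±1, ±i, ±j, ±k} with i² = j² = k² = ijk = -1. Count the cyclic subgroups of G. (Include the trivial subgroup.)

Each element a generates a cyclic subgroup ⟨a⟩; distinct elements may generate the same one (a cyclic group of order d has φ(d) generators).
Cyclic subgroups by order — order 1: 1; order 2: 1; order 4: 3.
Total: 5.

5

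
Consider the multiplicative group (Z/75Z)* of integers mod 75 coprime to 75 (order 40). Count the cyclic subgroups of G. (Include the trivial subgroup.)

Each element a generates a cyclic subgroup ⟨a⟩; distinct elements may generate the same one (a cyclic group of order d has φ(d) generators).
Cyclic subgroups by order — order 1: 1; order 2: 3; order 4: 2; order 5: 1; order 10: 3; order 20: 2.
Total: 12.

12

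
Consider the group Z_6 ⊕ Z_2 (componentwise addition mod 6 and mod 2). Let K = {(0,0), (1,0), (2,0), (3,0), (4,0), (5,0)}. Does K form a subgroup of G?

|K| = 6 divides |G| = 12, consistent with Lagrange.
K contains the identity, every element's inverse is in K, and K is closed under +: it is a subgroup.
In fact K = ⟨(5,0)⟩.

Yes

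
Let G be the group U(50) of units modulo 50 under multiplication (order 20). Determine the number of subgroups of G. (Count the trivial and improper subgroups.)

6

|G| = 20, so by Lagrange every subgroup order divides 20. Divisors: 1, 2, 4, 5, 10, 20.
Subgroups by order — order 1: 1; order 2: 1; order 4: 1; order 5: 1; order 10: 1; order 20: 1.
Total: 1 + 1 + 1 + 1 + 1 + 1 = 6.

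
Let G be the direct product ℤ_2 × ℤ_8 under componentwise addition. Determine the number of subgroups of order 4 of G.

3

|G| = 16 and 4 | 16, so subgroups of order 4 are possible by Lagrange.
The subgroups of order 4 are: {(0,0), (0,2), (0,4), (0,6)}; {(0,0), (0,4), (1,0), (1,4)}; {(0,0), (0,4), (1,2), (1,6)}.
So G has 3 subgroups of order 4.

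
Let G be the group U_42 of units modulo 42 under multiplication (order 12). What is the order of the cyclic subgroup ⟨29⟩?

2

Compute successive powers of 29 mod 42: 29, 1; 29^2 ≡ 1 (mod 42).
So |⟨29⟩| = 2.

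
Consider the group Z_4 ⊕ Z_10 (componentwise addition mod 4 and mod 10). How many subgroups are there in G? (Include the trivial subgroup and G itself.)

|G| = 40, so by Lagrange every subgroup order divides 40. Divisors: 1, 2, 4, 5, 8, 10, 20, 40.
Subgroups by order — order 1: 1; order 2: 3; order 4: 3; order 5: 1; order 8: 1; order 10: 3; order 20: 3; order 40: 1.
Total: 1 + 3 + 3 + 1 + 1 + 3 + 3 + 1 = 16.

16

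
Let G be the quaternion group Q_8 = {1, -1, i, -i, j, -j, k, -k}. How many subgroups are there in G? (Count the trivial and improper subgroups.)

|G| = 8, so by Lagrange every subgroup order divides 8. Divisors: 1, 2, 4, 8.
Subgroups by order — order 1: 1; order 2: 1; order 4: 3; order 8: 1.
Total: 1 + 1 + 3 + 1 = 6.

6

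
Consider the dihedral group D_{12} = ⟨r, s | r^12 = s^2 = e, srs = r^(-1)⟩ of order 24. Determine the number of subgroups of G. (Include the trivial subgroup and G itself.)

|G| = 24, so by Lagrange every subgroup order divides 24. Divisors: 1, 2, 3, 4, 6, 8, 12, 24.
Subgroups by order — order 1: 1; order 2: 13; order 3: 1; order 4: 7; order 6: 5; order 8: 3; order 12: 3; order 24: 1.
Total: 1 + 13 + 1 + 7 + 5 + 3 + 3 + 1 = 34.

34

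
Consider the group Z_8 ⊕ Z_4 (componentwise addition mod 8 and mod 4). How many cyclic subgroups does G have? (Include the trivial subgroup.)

14

A cyclic subgroup of order d is generated by each of its φ(d) elements of order d, so the cyclic subgroups of order d number (#elements of order d)/φ(d).
Cyclic subgroups by order — order 1: 1; order 2: 3; order 4: 6; order 8: 4.
Total: 14.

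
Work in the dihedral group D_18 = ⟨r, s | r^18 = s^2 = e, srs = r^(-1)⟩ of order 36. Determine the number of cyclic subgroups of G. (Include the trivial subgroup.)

24

Each element a generates a cyclic subgroup ⟨a⟩; distinct elements may generate the same one (a cyclic group of order d has φ(d) generators).
Cyclic subgroups by order — order 1: 1; order 2: 19; order 3: 1; order 6: 1; order 9: 1; order 18: 1.
Total: 24.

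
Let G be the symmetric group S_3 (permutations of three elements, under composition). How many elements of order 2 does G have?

3

The elements of order 2 are: (2 3), (1 2), (1 3).
That's 3.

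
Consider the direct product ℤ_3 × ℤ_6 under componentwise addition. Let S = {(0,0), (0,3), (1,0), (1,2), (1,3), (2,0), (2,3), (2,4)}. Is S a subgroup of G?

|S| = 8 does not divide |G| = 18, so by Lagrange S is not a subgroup.

No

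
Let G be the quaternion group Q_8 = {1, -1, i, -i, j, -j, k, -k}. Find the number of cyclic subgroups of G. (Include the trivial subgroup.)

Group the elements of G by the cyclic subgroup they generate; each cyclic subgroup of order d accounts for φ(d) elements.
Cyclic subgroups by order — order 1: 1; order 2: 1; order 4: 3.
Total: 5.

5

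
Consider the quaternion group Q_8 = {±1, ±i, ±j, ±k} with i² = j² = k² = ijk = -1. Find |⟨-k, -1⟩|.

|⟨-k⟩| = 4 and |⟨-1⟩| = 2, so |H| is a multiple of lcm(4, 2) = 4 and divides |G| = 8.
Closing under the operation: H = {1, -1, k, -k}, so |H| = 4.

4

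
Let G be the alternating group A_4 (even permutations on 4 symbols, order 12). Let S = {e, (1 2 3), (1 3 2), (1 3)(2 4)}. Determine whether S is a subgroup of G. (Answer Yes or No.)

No

Closure fails: (1 3 2) ∘ (1 3)(2 4) = (1 2 4) ∉ S. So S is not a subgroup.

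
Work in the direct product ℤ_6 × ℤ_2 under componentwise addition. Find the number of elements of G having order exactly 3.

An element (a,b) has order lcm(ord(a), ord(b)); count pairs with lcm equal to 3.
Enumerating gives 2 such elements.

2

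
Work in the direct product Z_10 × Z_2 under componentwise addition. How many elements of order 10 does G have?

12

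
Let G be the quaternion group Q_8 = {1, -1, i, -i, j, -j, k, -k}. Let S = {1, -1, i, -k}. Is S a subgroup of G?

No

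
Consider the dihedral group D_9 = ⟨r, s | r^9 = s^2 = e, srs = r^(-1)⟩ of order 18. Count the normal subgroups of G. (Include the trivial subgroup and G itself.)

G has 16 subgroups. Checking conjugation-invariance by order — order 1: 1/1 normal; order 2: 0/9 normal; order 3: 1/1 normal; order 6: 0/3 normal; order 9: 1/1 normal; order 18: 1/1 normal.
Total normal subgroups: 4.

4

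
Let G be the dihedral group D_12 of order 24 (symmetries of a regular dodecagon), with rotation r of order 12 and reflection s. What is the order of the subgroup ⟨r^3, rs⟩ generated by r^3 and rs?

|⟨r^3⟩| = 4 and |⟨rs⟩| = 2, so |H| is a multiple of lcm(4, 2) = 4 and divides |G| = 24.
Closing under the operation: H = {e, r^3, r^6, r^9, rs, r^4s, r^7s, r^10s}, so |H| = 8.

8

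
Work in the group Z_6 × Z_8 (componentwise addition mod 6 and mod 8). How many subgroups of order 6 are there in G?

3

|G| = 48 and 6 | 48, so subgroups of order 6 are possible by Lagrange.
The subgroups of order 6 are: {(0,0), (0,4), (2,0), (2,4), (4,0), (4,4)}; {(0,0), (1,0), (2,0), (3,0), (4,0), (5,0)}; {(0,0), (1,4), (2,0), (3,4), (4,0), (5,4)}.
So G has 3 subgroups of order 6.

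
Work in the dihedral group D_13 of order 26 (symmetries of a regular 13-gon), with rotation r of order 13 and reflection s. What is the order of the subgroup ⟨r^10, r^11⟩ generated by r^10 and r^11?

13

|⟨r^10⟩| = 13 and |⟨r^11⟩| = 13, so |H| is a multiple of lcm(13, 13) = 13 and divides |G| = 26.
Closing under the operation: H = {e, r, r^2, r^3, r^4, r^5, r^6, r^7, r^8, r^9, r^10, r^11, r^12}, so |H| = 13.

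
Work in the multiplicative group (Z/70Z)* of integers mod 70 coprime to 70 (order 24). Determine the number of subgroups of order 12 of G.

|G| = 24 and 12 | 24, so subgroups of order 12 are possible by Lagrange.
The subgroups of order 12 are: {1, 3, 9, 11, 13, 17, 27, 29, 33, 39, 47, 51}; {1, 9, 11, 19, 29, 31, 39, 41, 51, 59, 61, 69}; {1, 9, 11, 23, 29, 37, 39, 43, 51, 53, 57, 67}.
So G has 3 subgroups of order 12.

3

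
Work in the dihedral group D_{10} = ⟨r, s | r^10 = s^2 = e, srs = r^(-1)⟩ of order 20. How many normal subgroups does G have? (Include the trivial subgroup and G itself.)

7

G has 22 subgroups. Checking conjugation-invariance by order — order 1: 1/1 normal; order 2: 1/11 normal; order 4: 0/5 normal; order 5: 1/1 normal; order 10: 3/3 normal; order 20: 1/1 normal.
Total normal subgroups: 7.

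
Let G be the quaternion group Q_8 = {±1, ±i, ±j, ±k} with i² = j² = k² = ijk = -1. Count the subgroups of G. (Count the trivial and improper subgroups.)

|G| = 8, so by Lagrange every subgroup order divides 8. Divisors: 1, 2, 4, 8.
Subgroups by order — order 1: 1; order 2: 1; order 4: 3; order 8: 1.
Total: 1 + 1 + 3 + 1 = 6.

6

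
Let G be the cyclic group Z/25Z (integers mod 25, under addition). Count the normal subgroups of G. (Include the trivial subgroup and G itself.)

G is abelian, so every subgroup is normal.
G has 3 subgroups in total, hence 3 normal subgroups.

3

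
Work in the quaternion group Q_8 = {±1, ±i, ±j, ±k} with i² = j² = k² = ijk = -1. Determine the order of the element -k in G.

4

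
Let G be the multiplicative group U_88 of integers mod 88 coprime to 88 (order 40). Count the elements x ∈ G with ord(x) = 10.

28

Enumerating element orders in G gives 28 elements of order 10.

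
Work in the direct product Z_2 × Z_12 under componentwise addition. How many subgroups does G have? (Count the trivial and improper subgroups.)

|G| = 24, so by Lagrange every subgroup order divides 24. Divisors: 1, 2, 3, 4, 6, 8, 12, 24.
Subgroups by order — order 1: 1; order 2: 3; order 3: 1; order 4: 3; order 6: 3; order 8: 1; order 12: 3; order 24: 1.
Total: 1 + 3 + 1 + 3 + 3 + 1 + 3 + 1 = 16.

16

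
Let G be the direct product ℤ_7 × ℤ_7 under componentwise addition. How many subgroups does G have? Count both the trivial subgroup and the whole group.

|G| = 49, so by Lagrange every subgroup order divides 49. Divisors: 1, 7, 49.
Subgroups by order — order 1: 1; order 7: 8; order 49: 1.
Total: 1 + 8 + 1 = 10.

10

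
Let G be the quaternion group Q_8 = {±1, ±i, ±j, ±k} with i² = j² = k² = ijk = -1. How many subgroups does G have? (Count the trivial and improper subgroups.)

6

|G| = 8, so by Lagrange every subgroup order divides 8. Divisors: 1, 2, 4, 8.
Subgroups by order — order 1: 1; order 2: 1; order 4: 3; order 8: 1.
Total: 1 + 1 + 3 + 1 = 6.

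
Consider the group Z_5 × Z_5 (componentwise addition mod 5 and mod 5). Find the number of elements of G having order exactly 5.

An element (a,b) has order lcm(ord(a), ord(b)); count pairs with lcm equal to 5.
Enumerating gives 24 such elements.

24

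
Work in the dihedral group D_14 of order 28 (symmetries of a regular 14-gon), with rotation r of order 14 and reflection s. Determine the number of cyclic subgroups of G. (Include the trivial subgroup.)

A cyclic subgroup of order d is generated by each of its φ(d) elements of order d, so the cyclic subgroups of order d number (#elements of order d)/φ(d).
Cyclic subgroups by order — order 1: 1; order 2: 15; order 7: 1; order 14: 1.
Total: 18.

18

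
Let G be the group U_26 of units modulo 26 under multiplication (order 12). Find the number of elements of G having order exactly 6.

2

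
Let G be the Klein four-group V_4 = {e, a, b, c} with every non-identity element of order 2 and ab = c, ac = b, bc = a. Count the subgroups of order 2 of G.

3

|G| = 4 and 2 | 4, so subgroups of order 2 are possible by Lagrange.
The subgroups of order 2 are: {e, a}; {e, b}; {e, c}.
So G has 3 subgroups of order 2.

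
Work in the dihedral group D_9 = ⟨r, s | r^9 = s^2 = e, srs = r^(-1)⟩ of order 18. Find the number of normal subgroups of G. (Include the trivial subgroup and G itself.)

4

G has 16 subgroups. Checking conjugation-invariance by order — order 1: 1/1 normal; order 2: 0/9 normal; order 3: 1/1 normal; order 6: 0/3 normal; order 9: 1/1 normal; order 18: 1/1 normal.
Total normal subgroups: 4.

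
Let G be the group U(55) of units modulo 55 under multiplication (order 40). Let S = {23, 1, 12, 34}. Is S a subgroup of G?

|S| = 4 divides |G| = 40, consistent with Lagrange.
S contains the identity, every element's inverse is in S, and S is closed under ·: it is a subgroup.
In fact S = ⟨12⟩.

Yes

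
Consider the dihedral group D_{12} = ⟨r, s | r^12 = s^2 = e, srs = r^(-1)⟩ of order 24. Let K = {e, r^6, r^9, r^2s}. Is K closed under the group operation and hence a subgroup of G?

No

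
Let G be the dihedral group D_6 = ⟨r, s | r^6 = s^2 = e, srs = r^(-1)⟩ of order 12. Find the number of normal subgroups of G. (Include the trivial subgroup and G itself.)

7

G has 16 subgroups. Checking conjugation-invariance by order — order 1: 1/1 normal; order 2: 1/7 normal; order 3: 1/1 normal; order 4: 0/3 normal; order 6: 3/3 normal; order 12: 1/1 normal.
Total normal subgroups: 7.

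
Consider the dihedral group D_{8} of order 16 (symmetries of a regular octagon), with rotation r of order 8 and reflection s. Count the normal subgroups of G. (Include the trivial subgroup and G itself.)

7

G has 19 subgroups. Checking conjugation-invariance by order — order 1: 1/1 normal; order 2: 1/9 normal; order 4: 1/5 normal; order 8: 3/3 normal; order 16: 1/1 normal.
Total normal subgroups: 7.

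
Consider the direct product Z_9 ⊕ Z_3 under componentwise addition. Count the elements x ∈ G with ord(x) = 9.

18

An element (a,b) has order lcm(ord(a), ord(b)); count pairs with lcm equal to 9.
Enumerating gives 18 such elements.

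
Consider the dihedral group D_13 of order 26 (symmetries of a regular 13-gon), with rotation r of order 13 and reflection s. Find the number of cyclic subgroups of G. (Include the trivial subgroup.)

Each element a generates a cyclic subgroup ⟨a⟩; distinct elements may generate the same one (a cyclic group of order d has φ(d) generators).
Cyclic subgroups by order — order 1: 1; order 2: 13; order 13: 1.
Total: 15.

15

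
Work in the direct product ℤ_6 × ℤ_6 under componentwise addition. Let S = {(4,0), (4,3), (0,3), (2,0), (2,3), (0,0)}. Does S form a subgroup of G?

Yes

|S| = 6 divides |G| = 36, consistent with Lagrange.
S contains the identity, every element's inverse is in S, and S is closed under +: it is a subgroup.
In fact S = ⟨(2,3)⟩.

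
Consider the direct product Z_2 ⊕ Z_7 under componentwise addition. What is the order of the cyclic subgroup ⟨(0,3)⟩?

7

The order of (0,3) in Z_2 × Z_7 is lcm(ord(0) in Z_2, ord(3) in Z_7).
ord(0) = 1 and ord(3) = 7, so |⟨(0,3)⟩| = lcm(1, 7) = 7.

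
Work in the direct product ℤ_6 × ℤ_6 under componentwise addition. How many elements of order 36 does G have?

An element (a,b) has order lcm(ord(a), ord(b)); count pairs with lcm equal to 36.
Enumerating gives 0 such elements.

0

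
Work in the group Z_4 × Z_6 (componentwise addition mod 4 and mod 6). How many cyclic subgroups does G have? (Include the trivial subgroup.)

Each element a generates a cyclic subgroup ⟨a⟩; distinct elements may generate the same one (a cyclic group of order d has φ(d) generators).
Cyclic subgroups by order — order 1: 1; order 2: 3; order 3: 1; order 4: 2; order 6: 3; order 12: 2.
Total: 12.

12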